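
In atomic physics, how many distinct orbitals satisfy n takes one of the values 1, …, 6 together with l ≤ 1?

Count contributing orbitals for each principal shell:
n=1 → 1; n=2 → 4; n=3 → 4; n=4 → 4; n=5 → 4; n=6 → 4.
Total orbitals: 1 + 4 + 4 + 4 + 4 + 4 = 21.

21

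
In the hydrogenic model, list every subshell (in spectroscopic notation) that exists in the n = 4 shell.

4s, 4p, 4d, 4f

For n = 4, ℓ runs from 0 to 3. In spectroscopic notation ℓ = 0,1,2,… ↔ s,p,d,f,g,h,i, so the subshells are 4s, 4p, 4d, 4f.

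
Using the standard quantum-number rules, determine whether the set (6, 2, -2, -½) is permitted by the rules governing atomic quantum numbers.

n = 6 is a positive integer. l = 2 satisfies 0 ≤ l ≤ n−1 = 5. ml = -2 lies in the range −l … +l (here −2 … 2). ms = -1/2 is one of ±1/2.
All four constraints are satisfied.

Valid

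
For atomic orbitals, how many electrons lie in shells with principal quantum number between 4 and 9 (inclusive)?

Shell n has n² orbitals: 4²=16 + 5²=25 + 6²=36 + 7²=49 + 8²=64 + 9²=81 = 271 orbitals.
Two spin states per orbital: 2 × 271 = 542 electrons.

542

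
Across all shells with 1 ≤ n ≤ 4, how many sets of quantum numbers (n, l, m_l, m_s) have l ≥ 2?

For each n in the range, tally the orbitals obeying l ≥ 2:
n=3 → 5; n=4 → 12.
Orbitals: 5 + 12 = 17. Including both spin states (m_s = ±1/2) gives 2 × 17 = 34 states.

34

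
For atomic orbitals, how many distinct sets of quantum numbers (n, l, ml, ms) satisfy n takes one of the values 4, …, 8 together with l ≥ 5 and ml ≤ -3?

Go shell by shell, enumerating (l, ml) with l ≥ 5 and ml ≤ -3:
n=6 → 3; n=7 → 7; n=8 → 12.
Orbitals: 3 + 7 + 12 = 22. Including both spin states (ms = ±1/2) gives 2 × 22 = 44 states.

44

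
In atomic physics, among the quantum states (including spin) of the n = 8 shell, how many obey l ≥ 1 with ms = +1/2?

For n = 8, l ranges over 0 … 7.
Per l-value: l=1 → 3; l=2 → 5; l=3 → 7; l=4 → 9; l=5 → 11; l=6 → 13; l=7 → 15.
Orbitals: 3 + 5 + 7 + 9 + 11 + 13 + 15 = 63. With ms fixed to a single value there is one state per orbital, giving 63 states.

63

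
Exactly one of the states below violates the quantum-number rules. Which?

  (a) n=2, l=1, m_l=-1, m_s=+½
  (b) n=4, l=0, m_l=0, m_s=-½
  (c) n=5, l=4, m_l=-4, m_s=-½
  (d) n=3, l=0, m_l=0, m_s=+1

(d) has m_s = +1, but an electron's spin must be ±1/2.
The remaining sets (a), (b), (c) satisfy all four rules.

(d)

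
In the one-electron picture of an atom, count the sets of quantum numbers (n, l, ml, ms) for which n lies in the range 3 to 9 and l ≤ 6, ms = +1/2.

Per-shell orbital counts meeting the constraint:
n=3 → 9; n=4 → 16; n=5 → 25; n=6 → 36; n=7 → 49; n=8 → 49; n=9 → 49.
Orbitals: 9 + 16 + 25 + 36 + 49 + 49 + 49 = 233. With ms fixed to +1/2 there is one state per orbital, so 233 states.

233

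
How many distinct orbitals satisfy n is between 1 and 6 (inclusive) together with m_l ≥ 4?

4

For each n in the range, tally the orbitals obeying m_l ≥ 4:
n=5 → 1; n=6 → 3.
Total orbitals: 1 + 3 = 4.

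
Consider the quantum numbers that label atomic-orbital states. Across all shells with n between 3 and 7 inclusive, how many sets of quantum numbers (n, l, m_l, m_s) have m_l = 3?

Go shell by shell, enumerating (l, m_l) with m_l = 3:
n=4 → 1; n=5 → 2; n=6 → 3; n=7 → 4.
Orbitals: 1 + 2 + 3 + 4 = 10. Including both spin states (m_s = ±1/2) gives 2 × 10 = 20 states.

20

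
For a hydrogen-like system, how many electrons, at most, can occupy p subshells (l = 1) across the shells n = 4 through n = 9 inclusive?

A p subshell (l = 1) exists for every n ≥ 2, so shells n = 4, 5, 6, 7, 8, 9 each contribute one — 6 subshells.
Since each p subshell holds 2(2·1+1) = 6 electrons, the total is 6 × 6 = 36.

36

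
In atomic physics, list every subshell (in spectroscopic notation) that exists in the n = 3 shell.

For n = 3, l runs from 0 to 2. In spectroscopic notation l = 0,1,2,… ↔ s,p,d,f,g,h,i, so the subshells are 3s, 3p, 3d.

3s, 3p, 3d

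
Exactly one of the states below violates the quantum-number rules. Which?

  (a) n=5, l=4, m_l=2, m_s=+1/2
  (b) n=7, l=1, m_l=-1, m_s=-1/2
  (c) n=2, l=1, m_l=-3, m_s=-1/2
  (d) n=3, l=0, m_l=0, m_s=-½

(c)

(c) has |m_l| = 3 > l = 1, violating −l ≤ m_l ≤ l.
The remaining sets (a), (b), (d) satisfy all four rules.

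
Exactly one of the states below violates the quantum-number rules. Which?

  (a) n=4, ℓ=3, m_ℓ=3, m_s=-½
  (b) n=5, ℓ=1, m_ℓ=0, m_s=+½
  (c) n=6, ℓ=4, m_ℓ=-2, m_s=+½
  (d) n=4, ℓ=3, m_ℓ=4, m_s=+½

(d) has |m_ℓ| = 4 > ℓ = 3, violating −ℓ ≤ m_ℓ ≤ ℓ.
The remaining sets (a), (b), (c) satisfy all four rules.

(d)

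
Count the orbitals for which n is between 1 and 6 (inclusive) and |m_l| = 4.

Treat each shell separately and count matching orbitals:
n=5 → 2; n=6 → 4.
Total orbitals: 2 + 4 = 6.

6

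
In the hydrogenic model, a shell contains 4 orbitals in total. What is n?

n = 2

n² = 4 ⇒ n = 2.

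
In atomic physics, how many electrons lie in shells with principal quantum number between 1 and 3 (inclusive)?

28

Shell n has n² orbitals: 1²=1 + 2²=4 + 3²=9 = 14 orbitals.
Two spin states per orbital: 2 × 14 = 28 electrons.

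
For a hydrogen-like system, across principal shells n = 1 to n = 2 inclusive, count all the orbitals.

Shell n has n² orbitals: 1²=1 + 2²=4 = 5 orbitals.

5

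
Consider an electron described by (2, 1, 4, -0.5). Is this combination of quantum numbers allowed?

The magnetic quantum number must satisfy −ℓ ≤ m_ℓ ≤ ℓ. With ℓ = 1, m_ℓ can only be -1, 0, 1, so m_ℓ = 4 is forbidden.

Invalid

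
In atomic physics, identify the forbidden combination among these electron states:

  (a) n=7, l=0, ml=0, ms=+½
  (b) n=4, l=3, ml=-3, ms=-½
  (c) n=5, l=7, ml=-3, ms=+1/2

(c)

(c) has l = 7 ≥ n = 5, violating 0 ≤ l ≤ n−1.
The remaining sets (a), (b) satisfy all four rules.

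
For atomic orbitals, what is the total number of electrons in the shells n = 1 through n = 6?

182

Shell n has n² orbitals: 1²=1 + 2²=4 + 3²=9 + 4²=16 + 5²=25 + 6²=36 = 91 orbitals.
Two spin states per orbital: 2 × 91 = 182 electrons.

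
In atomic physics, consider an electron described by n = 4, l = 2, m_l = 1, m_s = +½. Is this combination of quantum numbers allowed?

Yes

n = 4 is a positive integer. l = 2 satisfies 0 ≤ l ≤ n−1 = 3. m_l = 1 lies in the range −l … +l (here −2 … 2). m_s = +1/2 is one of ±1/2.
All four constraints are satisfied.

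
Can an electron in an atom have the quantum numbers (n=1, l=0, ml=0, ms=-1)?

No

The spin quantum number for an electron can only be ms = +1/2 or −1/2; ms = -1 is not one of those.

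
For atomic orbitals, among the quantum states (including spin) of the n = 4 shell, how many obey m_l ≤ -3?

For n = 4, l ranges over 0 … 3.
Orbitals with m_l ≤ -3, by l: l=3 → 1.
Orbitals: 1. Each orbital carries two spin states, so 1 × 2 = 2 states.

2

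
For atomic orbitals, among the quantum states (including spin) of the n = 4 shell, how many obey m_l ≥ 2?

6

Go through l = 0, …, 3 (the values permitted for n = 4).
The (l, m_l) pairs meeting m_l ≥ 2 give: l=2 → 1; l=3 → 2.
Orbitals: 1 + 2 = 3. Each orbital carries two spin states, so 3 × 2 = 6 states.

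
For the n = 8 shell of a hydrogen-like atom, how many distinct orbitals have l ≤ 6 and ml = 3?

The n = 8 shell has l = 0 through 7; check each.
The (l, ml) pairs meeting l ≤ 6 and ml = 3 give: l=3 → 1; l=4 → 1; l=5 → 1; l=6 → 1.
Total orbitals: 1 + 1 + 1 + 1 = 4.

4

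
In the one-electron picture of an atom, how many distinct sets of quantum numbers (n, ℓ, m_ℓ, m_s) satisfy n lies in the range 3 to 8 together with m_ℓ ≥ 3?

Count contributing orbitals for each principal shell:
n=4 → 1; n=5 → 3; n=6 → 6; n=7 → 10; n=8 → 15.
Orbitals: 1 + 3 + 6 + 10 + 15 = 35. Including both spin states (m_s = ±1/2) gives 2 × 35 = 70 states.

70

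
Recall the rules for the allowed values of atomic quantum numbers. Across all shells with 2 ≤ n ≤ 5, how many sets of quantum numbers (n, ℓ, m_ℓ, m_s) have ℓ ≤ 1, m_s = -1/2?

Per-shell orbital counts meeting the constraint:
n=2 → 4; n=3 → 4; n=4 → 4; n=5 → 4.
Orbitals: 4 + 4 + 4 + 4 = 16. With m_s fixed to -1/2 there is one state per orbital, so 16 states.

16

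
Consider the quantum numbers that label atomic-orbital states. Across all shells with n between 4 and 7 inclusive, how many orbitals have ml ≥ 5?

Treat each shell separately and count matching orbitals:
n=6 → 1; n=7 → 3.
Total orbitals: 1 + 3 = 4.

4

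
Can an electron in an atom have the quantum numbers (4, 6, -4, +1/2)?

The orbital quantum number must satisfy 0 ≤ l ≤ n−1. With n = 4 the allowed l values are 0, 1, 2, 3, so l = 6 is out of range.

Invalid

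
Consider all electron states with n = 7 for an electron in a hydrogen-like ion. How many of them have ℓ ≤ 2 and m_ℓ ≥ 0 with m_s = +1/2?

Go through ℓ = 0, …, 6 (the values permitted for n = 7).
The (ℓ, m_ℓ) pairs meeting ℓ ≤ 2 and m_ℓ ≥ 0 give: ℓ=0 → 1; ℓ=1 → 2; ℓ=2 → 3.
Orbitals: 1 + 2 + 3 = 6. With m_s fixed to a single value there is one state per orbital, giving 6 states.

6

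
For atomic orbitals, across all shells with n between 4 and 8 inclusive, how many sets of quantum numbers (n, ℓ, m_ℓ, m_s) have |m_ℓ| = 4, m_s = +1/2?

20

For each n in the range, tally the orbitals obeying |m_ℓ| = 4:
n=5 → 2; n=6 → 4; n=7 → 6; n=8 → 8.
Orbitals: 2 + 4 + 6 + 8 = 20. With m_s fixed to +1/2 there is one state per orbital, so 20 states.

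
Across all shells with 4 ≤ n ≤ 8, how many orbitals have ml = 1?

25

Treat each shell separately and count matching orbitals:
n=4 → 3; n=5 → 4; n=6 → 5; n=7 → 6; n=8 → 7.
Total orbitals: 3 + 4 + 5 + 6 + 7 = 25.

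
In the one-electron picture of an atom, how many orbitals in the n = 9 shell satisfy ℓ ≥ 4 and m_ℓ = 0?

5

With n = 9 the allowed ℓ are 0, 1, …, 8.
Contributions: ℓ=4 → 1; ℓ=5 → 1; ℓ=6 → 1; ℓ=7 → 1; ℓ=8 → 1.
Total orbitals: 1 + 1 + 1 + 1 + 1 = 5.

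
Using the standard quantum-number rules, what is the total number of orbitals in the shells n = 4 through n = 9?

Shell n has n² orbitals: 4²=16 + 5²=25 + 6²=36 + 7²=49 + 8²=64 + 9²=81 = 271 orbitals.

271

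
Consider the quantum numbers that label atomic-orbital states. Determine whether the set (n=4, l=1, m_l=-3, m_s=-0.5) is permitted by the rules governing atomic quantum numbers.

Not allowed

The magnetic quantum number must satisfy −l ≤ m_l ≤ l. With l = 1, m_l can only be -1, 0, 1, so m_l = -3 is forbidden.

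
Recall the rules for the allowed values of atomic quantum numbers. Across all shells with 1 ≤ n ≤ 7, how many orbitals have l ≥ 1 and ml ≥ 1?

56

Go shell by shell, enumerating (l, ml) with l ≥ 1 and ml ≥ 1:
n=2 → 1; n=3 → 3; n=4 → 6; n=5 → 10; n=6 → 15; n=7 → 21.
Total orbitals: 1 + 3 + 6 + 10 + 15 + 21 = 56.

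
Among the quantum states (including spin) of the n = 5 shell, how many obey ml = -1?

8

For n = 5, l ranges over 0 … 4.
Orbitals with ml = -1, by l: l=1 → 1; l=2 → 1; l=3 → 1; l=4 → 1.
Orbitals: 1 + 1 + 1 + 1 = 4. Each orbital carries two spin states, so 4 × 2 = 8 states.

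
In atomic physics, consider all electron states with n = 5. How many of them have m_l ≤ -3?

6

Go through l = 0, …, 4 (the values permitted for n = 5).
Contributions: l=3 → 1; l=4 → 2.
Orbitals: 1 + 2 = 3. Each orbital carries two spin states, so 3 × 2 = 6 states.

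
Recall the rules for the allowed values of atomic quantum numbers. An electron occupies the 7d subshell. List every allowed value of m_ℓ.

-2, -1, 0, 1, 2

The 7d subshell has ℓ = 2, and m_ℓ takes every integer from −ℓ to +ℓ. With ℓ = 2 that gives the 5 values -2, -1, 0, 1, 2.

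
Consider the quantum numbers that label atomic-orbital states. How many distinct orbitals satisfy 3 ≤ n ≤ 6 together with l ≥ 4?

29

Count contributing orbitals for each principal shell:
n=5 → 9; n=6 → 20.
Total orbitals: 9 + 20 = 29.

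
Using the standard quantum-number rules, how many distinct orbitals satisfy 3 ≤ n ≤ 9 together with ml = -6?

Per-shell orbital counts meeting the constraint:
n=7 → 1; n=8 → 2; n=9 → 3.
Total orbitals: 1 + 2 + 3 = 6.

6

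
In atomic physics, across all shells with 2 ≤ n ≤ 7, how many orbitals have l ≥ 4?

For each n in the range, tally the orbitals obeying l ≥ 4:
n=5 → 9; n=6 → 20; n=7 → 33.
Total orbitals: 9 + 20 + 33 = 62.

62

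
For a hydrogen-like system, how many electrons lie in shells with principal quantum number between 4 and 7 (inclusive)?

252

Shell n has n² orbitals: 4²=16 + 5²=25 + 6²=36 + 7²=49 = 126 orbitals.
Two spin states per orbital: 2 × 126 = 252 electrons.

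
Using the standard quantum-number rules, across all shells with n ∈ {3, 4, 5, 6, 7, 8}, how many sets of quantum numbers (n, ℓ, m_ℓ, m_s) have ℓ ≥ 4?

220

Work shell by shell — for each n, count the (ℓ, m_ℓ) pairs that satisfy ℓ ≥ 4:
n=5 → 9; n=6 → 20; n=7 → 33; n=8 → 48.
Orbitals: 9 + 20 + 33 + 48 = 110. Including both spin states (m_s = ±1/2) gives 2 × 110 = 220 states.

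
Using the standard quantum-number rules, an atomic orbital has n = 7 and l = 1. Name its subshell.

7p

l = 1 corresponds to the letter 'p', so the subshell is 7p.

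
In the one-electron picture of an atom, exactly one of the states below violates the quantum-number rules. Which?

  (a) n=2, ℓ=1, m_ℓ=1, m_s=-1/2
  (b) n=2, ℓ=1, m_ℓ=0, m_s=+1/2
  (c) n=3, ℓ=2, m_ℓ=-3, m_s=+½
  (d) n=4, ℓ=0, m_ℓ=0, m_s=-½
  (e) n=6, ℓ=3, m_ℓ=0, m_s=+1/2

(c)

(c) has |m_ℓ| = 3 > ℓ = 2, violating −ℓ ≤ m_ℓ ≤ ℓ.
The remaining sets (a), (b), (d), (e) satisfy all four rules.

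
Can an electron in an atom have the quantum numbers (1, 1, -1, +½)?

No

The orbital quantum number must satisfy 0 ≤ l ≤ n−1. With n = 1 the allowed l values are 0, so l = 1 is out of range.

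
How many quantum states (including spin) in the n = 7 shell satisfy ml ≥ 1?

Contributions: l=1 → 1; l=2 → 2; l=3 → 3; l=4 → 4; l=5 → 5; l=6 → 6.
Orbitals: 1 + 2 + 3 + 4 + 5 + 6 = 21. Each orbital carries two spin states, so 21 × 2 = 42 states.

42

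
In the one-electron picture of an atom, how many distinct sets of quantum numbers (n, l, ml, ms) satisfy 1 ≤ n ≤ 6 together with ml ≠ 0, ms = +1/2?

70

Go shell by shell, enumerating (l, ml) with ml ≠ 0:
n=2 → 2; n=3 → 6; n=4 → 12; n=5 → 20; n=6 → 30.
Orbitals: 2 + 6 + 12 + 20 + 30 = 70. With ms fixed to +1/2 there is one state per orbital, so 70 states.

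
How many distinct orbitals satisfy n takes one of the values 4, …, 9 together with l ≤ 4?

141

Count contributing orbitals for each principal shell:
n=4 → 16; n=5 → 25; n=6 → 25; n=7 → 25; n=8 → 25; n=9 → 25.
Total orbitals: 16 + 25 + 25 + 25 + 25 + 25 = 141.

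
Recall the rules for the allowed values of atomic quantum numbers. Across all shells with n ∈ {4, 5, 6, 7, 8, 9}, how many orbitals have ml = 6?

6

Per-shell orbital counts meeting the constraint:
n=7 → 1; n=8 → 2; n=9 → 3.
Total orbitals: 1 + 2 + 3 = 6.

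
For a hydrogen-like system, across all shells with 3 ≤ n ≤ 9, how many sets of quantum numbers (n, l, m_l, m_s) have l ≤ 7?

526

Go shell by shell, enumerating (l, m_l) with l ≤ 7:
n=3 → 9; n=4 → 16; n=5 → 25; n=6 → 36; n=7 → 49; n=8 → 64; n=9 → 64.
Orbitals: 9 + 16 + 25 + 36 + 49 + 64 + 64 = 263. Including both spin states (m_s = ±1/2) gives 2 × 263 = 526 states.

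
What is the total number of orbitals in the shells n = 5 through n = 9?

255

Shell n has n² orbitals: 5²=25 + 6²=36 + 7²=49 + 8²=64 + 9²=81 = 255 orbitals.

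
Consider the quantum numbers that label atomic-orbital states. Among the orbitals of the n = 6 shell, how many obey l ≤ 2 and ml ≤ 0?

For n = 6, l ranges over 0 … 5.
Per l-value: l=0 → 1; l=1 → 2; l=2 → 3.
Total orbitals: 1 + 2 + 3 = 6.

6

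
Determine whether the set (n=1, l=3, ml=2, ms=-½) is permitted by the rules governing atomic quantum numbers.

Invalid

The orbital quantum number must satisfy 0 ≤ l ≤ n−1. With n = 1 the allowed l values are 0, so l = 3 is out of range.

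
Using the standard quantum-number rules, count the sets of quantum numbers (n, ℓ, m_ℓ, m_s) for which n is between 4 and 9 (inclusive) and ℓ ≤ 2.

108

Per-shell orbital counts meeting the constraint:
n=4 → 9; n=5 → 9; n=6 → 9; n=7 → 9; n=8 → 9; n=9 → 9.
Orbitals: 9 + 9 + 9 + 9 + 9 + 9 = 54. Including both spin states (m_s = ±1/2) gives 2 × 54 = 108 states.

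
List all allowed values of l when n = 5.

l is an integer with 0 ≤ l ≤ n−1, so for n = 5: l = 0, 1, 2, 3, 4.

0, 1, 2, 3, 4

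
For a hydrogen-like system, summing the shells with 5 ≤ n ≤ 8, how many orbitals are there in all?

Shell n has n² orbitals: 5²=25 + 6²=36 + 7²=49 + 8²=64 = 174 orbitals.

174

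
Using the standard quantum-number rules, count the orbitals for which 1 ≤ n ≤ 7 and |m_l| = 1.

42

For each n in the range, tally the orbitals obeying |m_l| = 1:
n=2 → 2; n=3 → 4; n=4 → 6; n=5 → 8; n=6 → 10; n=7 → 12.
Total orbitals: 2 + 4 + 6 + 8 + 10 + 12 = 42.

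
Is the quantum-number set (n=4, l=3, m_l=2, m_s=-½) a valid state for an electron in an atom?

Allowed

n = 4 is a positive integer. l = 3 satisfies 0 ≤ l ≤ n−1 = 3. m_l = 2 lies in the range −l … +l (here −3 … 3). m_s = -1/2 is one of ±1/2.
All four constraints are satisfied.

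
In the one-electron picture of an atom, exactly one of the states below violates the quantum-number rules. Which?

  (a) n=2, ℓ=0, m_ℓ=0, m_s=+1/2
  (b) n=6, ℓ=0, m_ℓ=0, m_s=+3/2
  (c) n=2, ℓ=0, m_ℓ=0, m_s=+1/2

(b)

(b) has m_s = +3/2, but an electron's spin must be ±1/2.
The remaining sets (a), (c) satisfy all four rules.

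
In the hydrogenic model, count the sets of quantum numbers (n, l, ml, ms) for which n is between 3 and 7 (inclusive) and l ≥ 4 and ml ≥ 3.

Count contributing orbitals for each principal shell:
n=5 → 2; n=6 → 5; n=7 → 9.
Orbitals: 2 + 5 + 9 = 16. Including both spin states (ms = ±1/2) gives 2 × 16 = 32 states.

32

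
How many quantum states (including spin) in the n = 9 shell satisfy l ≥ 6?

The n = 9 shell has l = 0 through 8; check each.
Contributions: l=6 → 13; l=7 → 15; l=8 → 17.
Orbitals: 13 + 15 + 17 = 45. Each orbital carries two spin states, so 45 × 2 = 90 states.

90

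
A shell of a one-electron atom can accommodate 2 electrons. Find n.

n = 1

2n² = 2 ⇒ n² = 1 ⇒ n = 1.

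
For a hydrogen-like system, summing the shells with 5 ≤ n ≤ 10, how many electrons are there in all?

Shell n has n² orbitals: 5²=25 + 6²=36 + 7²=49 + 8²=64 + 9²=81 + 10²=100 = 355 orbitals.
Two spin states per orbital: 2 × 355 = 710 electrons.

710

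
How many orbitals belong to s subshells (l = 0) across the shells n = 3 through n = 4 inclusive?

2

An s subshell (l = 0) exists for every n ≥ 1, so shells n = 3, 4 each contribute one — 2 subshells.
Since each s subshell has 2·0+1 = 1 orbital, the total is 2 × 1 = 2.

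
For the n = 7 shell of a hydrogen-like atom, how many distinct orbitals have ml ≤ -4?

The n = 7 shell has l = 0 through 6; check each.
Contributions: l=4 → 1; l=5 → 2; l=6 → 3.
Total orbitals: 1 + 2 + 3 = 6.

6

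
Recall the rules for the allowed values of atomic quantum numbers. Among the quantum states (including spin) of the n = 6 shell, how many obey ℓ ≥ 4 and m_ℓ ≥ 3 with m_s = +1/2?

5

Go through ℓ = 0, …, 5 (the values permitted for n = 6).
Orbitals with ℓ ≥ 4 and m_ℓ ≥ 3, by ℓ: ℓ=4 → 2; ℓ=5 → 3.
Orbitals: 2 + 3 = 5. With m_s fixed to a single value there is one state per orbital, giving 5 states.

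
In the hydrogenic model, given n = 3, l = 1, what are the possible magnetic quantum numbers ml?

-1, 0, 1

ml takes every integer from −l to +l. With l = 1 that gives the 3 values -1, 0, 1.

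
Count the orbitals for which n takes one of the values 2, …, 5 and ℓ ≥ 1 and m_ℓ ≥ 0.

30

Go shell by shell, enumerating (ℓ, m_ℓ) with ℓ ≥ 1 and m_ℓ ≥ 0:
n=2 → 2; n=3 → 5; n=4 → 9; n=5 → 14.
Total orbitals: 2 + 5 + 9 + 14 = 30.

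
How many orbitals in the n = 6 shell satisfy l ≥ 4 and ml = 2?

2

With n = 6 the allowed l are 0, 1, …, 5.
Per l-value: l=4 → 1; l=5 → 1.
Total orbitals: 1 + 1 = 2.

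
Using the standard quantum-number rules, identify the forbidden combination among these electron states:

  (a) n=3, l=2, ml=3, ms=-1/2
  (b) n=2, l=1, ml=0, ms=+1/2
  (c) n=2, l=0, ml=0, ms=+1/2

(a)

(a) has |ml| = 3 > l = 2, violating −l ≤ ml ≤ l.
The remaining sets (b), (c) satisfy all four rules.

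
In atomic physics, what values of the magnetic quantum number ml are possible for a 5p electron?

-1, 0, 1

The 5p subshell has l = 1, and ml takes every integer from −l to +l. With l = 1 that gives the 3 values -1, 0, 1.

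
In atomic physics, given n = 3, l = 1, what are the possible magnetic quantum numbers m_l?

-1, 0, 1

m_l takes every integer from −l to +l. With l = 1 that gives the 3 values -1, 0, 1.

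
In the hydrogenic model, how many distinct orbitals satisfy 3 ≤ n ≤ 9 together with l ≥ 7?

47

Per-shell orbital counts meeting the constraint:
n=8 → 15; n=9 → 32.
Total orbitals: 15 + 32 = 47.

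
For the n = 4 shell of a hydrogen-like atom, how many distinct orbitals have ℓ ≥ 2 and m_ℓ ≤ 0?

Contributions: ℓ=2 → 3; ℓ=3 → 4.
Total orbitals: 3 + 4 = 7.

7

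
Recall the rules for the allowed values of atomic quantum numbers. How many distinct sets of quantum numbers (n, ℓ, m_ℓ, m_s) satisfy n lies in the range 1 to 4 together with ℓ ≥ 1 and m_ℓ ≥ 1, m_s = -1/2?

Count contributing orbitals for each principal shell:
n=2 → 1; n=3 → 3; n=4 → 6.
Orbitals: 1 + 3 + 6 = 10. With m_s fixed to -1/2 there is one state per orbital, so 10 states.

10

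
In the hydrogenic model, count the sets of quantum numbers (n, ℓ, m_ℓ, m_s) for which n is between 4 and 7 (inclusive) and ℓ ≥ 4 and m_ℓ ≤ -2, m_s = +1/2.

Per-shell orbital counts meeting the constraint:
n=5 → 3; n=6 → 7; n=7 → 12.
Orbitals: 3 + 7 + 12 = 22. With m_s fixed to +1/2 there is one state per orbital, so 22 states.

22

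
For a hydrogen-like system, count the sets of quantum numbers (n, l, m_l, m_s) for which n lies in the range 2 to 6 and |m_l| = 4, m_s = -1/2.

6

Work shell by shell — for each n, count the (l, m_l) pairs that satisfy |m_l| = 4:
n=5 → 2; n=6 → 4.
Orbitals: 2 + 4 = 6. With m_s fixed to -1/2 there is one state per orbital, so 6 states.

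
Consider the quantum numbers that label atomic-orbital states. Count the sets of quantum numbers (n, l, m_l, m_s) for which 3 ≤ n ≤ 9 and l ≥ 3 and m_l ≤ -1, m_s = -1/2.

Work shell by shell — for each n, count the (l, m_l) pairs that satisfy l ≥ 3 and m_l ≤ -1:
n=4 → 3; n=5 → 7; n=6 → 12; n=7 → 18; n=8 → 25; n=9 → 33.
Orbitals: 3 + 7 + 12 + 18 + 25 + 33 = 98. With m_s fixed to -1/2 there is one state per orbital, so 98 states.

98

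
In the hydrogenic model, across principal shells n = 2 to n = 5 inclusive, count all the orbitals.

54

Shell n has n² orbitals: 2²=4 + 3²=9 + 4²=16 + 5²=25 = 54 orbitals.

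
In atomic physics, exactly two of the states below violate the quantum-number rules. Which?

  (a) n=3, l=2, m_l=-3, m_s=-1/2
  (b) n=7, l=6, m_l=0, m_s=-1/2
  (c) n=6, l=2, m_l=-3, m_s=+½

(a) has |m_l| = 3 > l = 2, violating −l ≤ m_l ≤ l.
(c) has |m_l| = 3 > l = 2, violating −l ≤ m_l ≤ l.
The remaining set (b) satisfies all four rules.

(a) and (c)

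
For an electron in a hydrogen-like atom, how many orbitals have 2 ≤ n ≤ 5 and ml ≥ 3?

4

Count contributing orbitals for each principal shell:
n=4 → 1; n=5 → 3.
Total orbitals: 1 + 3 = 4.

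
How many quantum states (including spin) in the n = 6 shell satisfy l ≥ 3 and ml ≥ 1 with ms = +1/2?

For n = 6, l ranges over 0 … 5.
The (l, ml) pairs meeting l ≥ 3 and ml ≥ 1 give: l=3 → 3; l=4 → 4; l=5 → 5.
Orbitals: 3 + 4 + 5 = 12. With ms fixed to a single value there is one state per orbital, giving 12 states.

12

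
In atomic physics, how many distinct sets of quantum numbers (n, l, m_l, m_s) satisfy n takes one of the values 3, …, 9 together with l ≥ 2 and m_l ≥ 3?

Go shell by shell, enumerating (l, m_l) with l ≥ 2 and m_l ≥ 3:
n=4 → 1; n=5 → 3; n=6 → 6; n=7 → 10; n=8 → 15; n=9 → 21.
Orbitals: 1 + 3 + 6 + 10 + 15 + 21 = 56. Including both spin states (m_s = ±1/2) gives 2 × 56 = 112 states.

112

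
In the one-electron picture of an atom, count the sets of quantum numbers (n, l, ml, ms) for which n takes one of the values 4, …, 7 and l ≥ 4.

Count contributing orbitals for each principal shell:
n=5 → 9; n=6 → 20; n=7 → 33.
Orbitals: 9 + 20 + 33 = 62. Including both spin states (ms = ±1/2) gives 2 × 62 = 124 states.

124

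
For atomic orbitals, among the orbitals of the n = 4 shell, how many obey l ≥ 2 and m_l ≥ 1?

5

With n = 4 the allowed l are 0, 1, …, 3.
Contributions: l=2 → 2; l=3 → 3.
Total orbitals: 2 + 3 = 5.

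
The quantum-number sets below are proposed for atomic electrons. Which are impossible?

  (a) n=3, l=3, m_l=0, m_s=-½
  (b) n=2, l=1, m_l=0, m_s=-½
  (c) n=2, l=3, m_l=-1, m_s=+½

(a) has l = 3 ≥ n = 3, violating 0 ≤ l ≤ n−1.
(c) has l = 3 ≥ n = 2, violating 0 ≤ l ≤ n−1.
The remaining set (b) satisfies all four rules.

(a) and (c)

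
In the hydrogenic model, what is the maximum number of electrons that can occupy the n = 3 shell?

18

A shell holds 2n² electrons: 2 × 3² = 2 × 9 = 18.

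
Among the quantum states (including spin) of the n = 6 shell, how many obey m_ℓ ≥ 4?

With n = 6 the allowed ℓ are 0, 1, …, 5.
Per ℓ-value: ℓ=4 → 1; ℓ=5 → 2.
Orbitals: 1 + 2 = 3. Each orbital carries two spin states, so 3 × 2 = 6 states.

6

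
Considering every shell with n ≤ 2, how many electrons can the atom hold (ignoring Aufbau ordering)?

Total orbitals = 1² + 2² = 5. Doubling for spin gives 10 electrons.

10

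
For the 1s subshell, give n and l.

The leading integer gives n = 1; the letter 's' means l = 0.

n = 1, l = 0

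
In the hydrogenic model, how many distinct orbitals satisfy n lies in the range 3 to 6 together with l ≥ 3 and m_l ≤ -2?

16

Per-shell orbital counts meeting the constraint:
n=4 → 2; n=5 → 5; n=6 → 9.
Total orbitals: 2 + 5 + 9 = 16.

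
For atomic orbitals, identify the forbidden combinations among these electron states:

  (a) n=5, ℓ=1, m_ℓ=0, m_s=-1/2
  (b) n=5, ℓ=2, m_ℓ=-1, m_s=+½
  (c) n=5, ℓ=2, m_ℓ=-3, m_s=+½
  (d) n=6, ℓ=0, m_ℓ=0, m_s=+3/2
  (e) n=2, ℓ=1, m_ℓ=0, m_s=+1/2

(c) and (d)

(c) has |m_ℓ| = 3 > ℓ = 2, violating −ℓ ≤ m_ℓ ≤ ℓ.
(d) has m_s = +3/2, but an electron's spin must be ±1/2.
The remaining sets (a), (b), (e) satisfy all four rules.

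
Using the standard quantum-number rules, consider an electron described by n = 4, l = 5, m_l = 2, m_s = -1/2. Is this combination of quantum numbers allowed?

The orbital quantum number must satisfy 0 ≤ l ≤ n−1. With n = 4 the allowed l values are 0, 1, 2, 3, so l = 5 is out of range.

Invalid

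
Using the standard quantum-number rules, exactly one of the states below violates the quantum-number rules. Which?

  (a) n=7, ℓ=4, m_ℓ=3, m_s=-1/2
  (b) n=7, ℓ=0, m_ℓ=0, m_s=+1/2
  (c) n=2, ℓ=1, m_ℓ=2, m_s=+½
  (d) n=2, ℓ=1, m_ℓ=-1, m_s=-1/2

(c)

(c) has |m_ℓ| = 2 > ℓ = 1, violating −ℓ ≤ m_ℓ ≤ ℓ.
The remaining sets (a), (b), (d) satisfy all four rules.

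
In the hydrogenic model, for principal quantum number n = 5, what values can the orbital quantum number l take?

0, 1, 2, 3, 4

l is an integer with 0 ≤ l ≤ n−1, so for n = 5: l = 0, 1, 2, 3, 4.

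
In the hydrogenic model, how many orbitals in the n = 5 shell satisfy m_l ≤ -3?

Contributions: l=3 → 1; l=4 → 2.
Total orbitals: 1 + 2 = 3.

3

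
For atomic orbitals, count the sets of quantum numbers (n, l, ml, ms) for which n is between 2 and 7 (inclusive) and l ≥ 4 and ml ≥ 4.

Go shell by shell, enumerating (l, ml) with l ≥ 4 and ml ≥ 4:
n=5 → 1; n=6 → 3; n=7 → 6.
Orbitals: 1 + 3 + 6 = 10. Including both spin states (ms = ±1/2) gives 2 × 10 = 20 states.

20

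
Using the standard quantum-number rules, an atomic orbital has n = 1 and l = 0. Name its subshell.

1s

l = 0 corresponds to the letter 's', so the subshell is 1s.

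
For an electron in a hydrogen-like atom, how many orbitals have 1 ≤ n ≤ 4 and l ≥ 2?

17

Count contributing orbitals for each principal shell:
n=3 → 5; n=4 → 12.
Total orbitals: 5 + 12 = 17.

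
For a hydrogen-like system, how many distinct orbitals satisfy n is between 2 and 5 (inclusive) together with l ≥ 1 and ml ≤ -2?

10

For each n in the range, tally the orbitals obeying l ≥ 1 and ml ≤ -2:
n=3 → 1; n=4 → 3; n=5 → 6.
Total orbitals: 1 + 3 + 6 = 10.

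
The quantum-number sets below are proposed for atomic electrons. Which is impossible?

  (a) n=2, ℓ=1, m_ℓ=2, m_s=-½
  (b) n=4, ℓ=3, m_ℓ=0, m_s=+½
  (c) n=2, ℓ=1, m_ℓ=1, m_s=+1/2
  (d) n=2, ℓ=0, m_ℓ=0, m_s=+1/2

(a)

(a) has |m_ℓ| = 2 > ℓ = 1, violating −ℓ ≤ m_ℓ ≤ ℓ.
The remaining sets (b), (c), (d) satisfy all four rules.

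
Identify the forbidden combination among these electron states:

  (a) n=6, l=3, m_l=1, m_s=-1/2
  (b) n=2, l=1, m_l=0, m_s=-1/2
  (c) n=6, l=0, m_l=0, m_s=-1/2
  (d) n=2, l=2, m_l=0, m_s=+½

(d)

(d) has l = 2 ≥ n = 2, violating 0 ≤ l ≤ n−1.
The remaining sets (a), (b), (c) satisfy all four rules.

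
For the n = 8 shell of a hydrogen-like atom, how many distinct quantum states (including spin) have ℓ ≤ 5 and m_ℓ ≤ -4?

The (ℓ, m_ℓ) pairs meeting ℓ ≤ 5 and m_ℓ ≤ -4 give: ℓ=4 → 1; ℓ=5 → 2.
Orbitals: 1 + 2 = 3. Each orbital carries two spin states, so 3 × 2 = 6 states.

6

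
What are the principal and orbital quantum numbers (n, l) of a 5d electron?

The leading integer gives n = 5; the letter 'd' means l = 2.

n = 5, l = 2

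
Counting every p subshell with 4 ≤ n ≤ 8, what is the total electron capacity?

A p subshell (l = 1) exists for every n ≥ 2, so shells n = 4, 5, 6, 7, 8 each contribute one — 5 subshells.
Since each p subshell holds 2(2·1+1) = 6 electrons, the total is 5 × 6 = 30.

30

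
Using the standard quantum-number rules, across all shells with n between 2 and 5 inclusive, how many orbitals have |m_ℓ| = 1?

Go shell by shell, enumerating (ℓ, m_ℓ) with |m_ℓ| = 1:
n=2 → 2; n=3 → 4; n=4 → 6; n=5 → 8.
Total orbitals: 2 + 4 + 6 + 8 = 20.

20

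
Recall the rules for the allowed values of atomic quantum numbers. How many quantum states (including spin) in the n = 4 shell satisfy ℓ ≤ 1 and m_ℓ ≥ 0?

6

The n = 4 shell has ℓ = 0 through 3; check each.
Per ℓ-value: ℓ=0 → 1; ℓ=1 → 2.
Orbitals: 1 + 2 = 3. Each orbital carries two spin states, so 3 × 2 = 6 states.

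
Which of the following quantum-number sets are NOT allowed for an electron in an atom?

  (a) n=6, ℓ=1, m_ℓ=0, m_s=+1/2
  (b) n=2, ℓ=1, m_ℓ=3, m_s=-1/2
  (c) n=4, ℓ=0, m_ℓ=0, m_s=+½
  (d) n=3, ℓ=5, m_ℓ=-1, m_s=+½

(b) has |m_ℓ| = 3 > ℓ = 1, violating −ℓ ≤ m_ℓ ≤ ℓ.
(d) has ℓ = 5 ≥ n = 3, violating 0 ≤ ℓ ≤ n−1.
The remaining sets (a), (c) satisfy all four rules.

(b) and (d)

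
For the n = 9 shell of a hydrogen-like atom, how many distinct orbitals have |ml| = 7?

The n = 9 shell has l = 0 through 8; check each.
The (l, ml) pairs meeting |ml| = 7 give: l=7 → 2; l=8 → 2.
Total orbitals: 2 + 2 = 4.

4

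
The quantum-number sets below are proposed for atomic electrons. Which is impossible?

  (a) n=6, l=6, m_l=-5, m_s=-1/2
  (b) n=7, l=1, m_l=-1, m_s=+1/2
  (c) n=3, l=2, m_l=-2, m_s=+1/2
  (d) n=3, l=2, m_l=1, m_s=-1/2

(a) has l = 6 ≥ n = 6, violating 0 ≤ l ≤ n−1.
The remaining sets (b), (c), (d) satisfy all four rules.

(a)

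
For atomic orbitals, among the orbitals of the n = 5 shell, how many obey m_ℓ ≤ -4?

Orbitals with m_ℓ ≤ -4, by ℓ: ℓ=4 → 1.
Total orbitals: 1.

1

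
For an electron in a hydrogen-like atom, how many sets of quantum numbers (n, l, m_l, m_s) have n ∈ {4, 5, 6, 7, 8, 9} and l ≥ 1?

530

Per-shell orbital counts meeting the constraint:
n=4 → 15; n=5 → 24; n=6 → 35; n=7 → 48; n=8 → 63; n=9 → 80.
Orbitals: 15 + 24 + 35 + 48 + 63 + 80 = 265. Including both spin states (m_s = ±1/2) gives 2 × 265 = 530 states.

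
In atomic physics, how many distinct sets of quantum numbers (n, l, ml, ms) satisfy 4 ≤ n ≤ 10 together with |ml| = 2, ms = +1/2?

Count contributing orbitals for each principal shell:
n=4 → 4; n=5 → 6; n=6 → 8; n=7 → 10; n=8 → 12; n=9 → 14; n=10 → 16.
Orbitals: 4 + 6 + 8 + 10 + 12 + 14 + 16 = 70. With ms fixed to +1/2 there is one state per orbital, so 70 states.

70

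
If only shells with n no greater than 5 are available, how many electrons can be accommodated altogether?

Total orbitals = 1² + 2² + 3² + 4² + 5² = 55. Doubling for spin gives 110 electrons.

110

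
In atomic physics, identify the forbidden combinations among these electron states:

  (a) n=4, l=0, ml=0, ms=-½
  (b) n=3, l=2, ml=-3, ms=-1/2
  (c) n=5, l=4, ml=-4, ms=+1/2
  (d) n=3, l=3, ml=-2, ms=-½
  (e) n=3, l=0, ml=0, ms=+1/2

(b) and (d)

(b) has |ml| = 3 > l = 2, violating −l ≤ ml ≤ l.
(d) has l = 3 ≥ n = 3, violating 0 ≤ l ≤ n−1.
The remaining sets (a), (c), (e) satisfy all four rules.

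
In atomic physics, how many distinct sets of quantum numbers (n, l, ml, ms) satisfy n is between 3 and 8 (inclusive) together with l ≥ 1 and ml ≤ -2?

Treat each shell separately and count matching orbitals:
n=3 → 1; n=4 → 3; n=5 → 6; n=6 → 10; n=7 → 15; n=8 → 21.
Orbitals: 1 + 3 + 6 + 10 + 15 + 21 = 56. Including both spin states (ms = ±1/2) gives 2 × 56 = 112 states.

112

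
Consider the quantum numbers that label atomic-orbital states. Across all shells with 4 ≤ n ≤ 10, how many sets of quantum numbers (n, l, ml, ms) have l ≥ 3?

616

For each n in the range, tally the orbitals obeying l ≥ 3:
n=4 → 7; n=5 → 16; n=6 → 27; n=7 → 40; n=8 → 55; n=9 → 72; n=10 → 91.
Orbitals: 7 + 16 + 27 + 40 + 55 + 72 + 91 = 308. Including both spin states (ms = ±1/2) gives 2 × 308 = 616 states.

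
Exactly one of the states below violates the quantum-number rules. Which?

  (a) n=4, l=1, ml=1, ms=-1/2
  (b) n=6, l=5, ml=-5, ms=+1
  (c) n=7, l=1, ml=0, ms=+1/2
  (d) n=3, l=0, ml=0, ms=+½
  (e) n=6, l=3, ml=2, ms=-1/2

(b) has ms = +1, but an electron's spin must be ±1/2.
The remaining sets (a), (c), (d), (e) satisfy all four rules.

(b)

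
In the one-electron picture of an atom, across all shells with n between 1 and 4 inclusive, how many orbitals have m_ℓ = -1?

For each n in the range, tally the orbitals obeying m_ℓ = -1:
n=2 → 1; n=3 → 2; n=4 → 3.
Total orbitals: 1 + 2 + 3 = 6.

6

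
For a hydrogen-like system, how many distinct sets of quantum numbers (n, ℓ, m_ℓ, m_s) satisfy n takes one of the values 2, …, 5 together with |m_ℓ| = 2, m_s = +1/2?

12

Work shell by shell — for each n, count the (ℓ, m_ℓ) pairs that satisfy |m_ℓ| = 2:
n=3 → 2; n=4 → 4; n=5 → 6.
Orbitals: 2 + 4 + 6 = 12. With m_s fixed to +1/2 there is one state per orbital, so 12 states.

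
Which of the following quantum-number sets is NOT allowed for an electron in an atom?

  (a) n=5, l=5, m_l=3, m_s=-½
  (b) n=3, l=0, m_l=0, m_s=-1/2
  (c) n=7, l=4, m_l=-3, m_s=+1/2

(a)

(a) has l = 5 ≥ n = 5, violating 0 ≤ l ≤ n−1.
The remaining sets (b), (c) satisfy all four rules.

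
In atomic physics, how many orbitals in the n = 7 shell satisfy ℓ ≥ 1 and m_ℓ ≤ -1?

For n = 7, ℓ ranges over 0 … 6.
Orbitals with ℓ ≥ 1 and m_ℓ ≤ -1, by ℓ: ℓ=1 → 1; ℓ=2 → 2; ℓ=3 → 3; ℓ=4 → 4; ℓ=5 → 5; ℓ=6 → 6.
Total orbitals: 1 + 2 + 3 + 4 + 5 + 6 = 21.

21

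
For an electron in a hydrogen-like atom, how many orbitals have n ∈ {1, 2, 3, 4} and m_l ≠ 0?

Work shell by shell — for each n, count the (l, m_l) pairs that satisfy m_l ≠ 0:
n=2 → 2; n=3 → 6; n=4 → 12.
Total orbitals: 2 + 6 + 12 = 20.

20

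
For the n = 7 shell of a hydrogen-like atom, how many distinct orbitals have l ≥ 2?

45

Contributions: l=2 → 5; l=3 → 7; l=4 → 9; l=5 → 11; l=6 → 13.
Total orbitals: 5 + 7 + 9 + 11 + 13 = 45.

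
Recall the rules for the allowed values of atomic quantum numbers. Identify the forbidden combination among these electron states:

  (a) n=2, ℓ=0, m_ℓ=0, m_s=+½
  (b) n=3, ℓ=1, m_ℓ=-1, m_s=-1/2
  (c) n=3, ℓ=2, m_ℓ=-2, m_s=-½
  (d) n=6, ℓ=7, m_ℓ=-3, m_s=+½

(d)

(d) has ℓ = 7 ≥ n = 6, violating 0 ≤ ℓ ≤ n−1.
The remaining sets (a), (b), (c) satisfy all four rules.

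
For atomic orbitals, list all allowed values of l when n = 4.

l is an integer with 0 ≤ l ≤ n−1, so for n = 4: l = 0, 1, 2, 3.

0, 1, 2, 3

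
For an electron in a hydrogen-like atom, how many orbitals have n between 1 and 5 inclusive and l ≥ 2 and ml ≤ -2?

Treat each shell separately and count matching orbitals:
n=3 → 1; n=4 → 3; n=5 → 6.
Total orbitals: 1 + 3 + 6 = 10.

10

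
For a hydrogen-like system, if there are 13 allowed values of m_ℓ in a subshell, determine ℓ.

ℓ = 6 (i)

m_ℓ ranges over 2ℓ+1 integers, so 2ℓ+1 = 13 ⇒ ℓ = 6.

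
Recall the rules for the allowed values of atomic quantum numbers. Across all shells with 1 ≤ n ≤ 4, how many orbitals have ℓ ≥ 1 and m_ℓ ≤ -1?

Count contributing orbitals for each principal shell:
n=2 → 1; n=3 → 3; n=4 → 6.
Total orbitals: 1 + 3 + 6 = 10.

10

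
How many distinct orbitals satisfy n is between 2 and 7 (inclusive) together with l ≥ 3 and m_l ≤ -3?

20

Work shell by shell — for each n, count the (l, m_l) pairs that satisfy l ≥ 3 and m_l ≤ -3:
n=4 → 1; n=5 → 3; n=6 → 6; n=7 → 10.
Total orbitals: 1 + 3 + 6 + 10 = 20.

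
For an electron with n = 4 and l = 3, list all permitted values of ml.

-3, -2, -1, 0, 1, 2, 3

ml takes every integer from −l to +l. With l = 3 that gives the 7 values -3, -2, -1, 0, 1, 2, 3.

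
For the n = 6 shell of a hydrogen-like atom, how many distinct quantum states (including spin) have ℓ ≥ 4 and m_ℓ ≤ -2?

14

Go through ℓ = 0, …, 5 (the values permitted for n = 6).
Per ℓ-value: ℓ=4 → 3; ℓ=5 → 4.
Orbitals: 3 + 4 = 7. Each orbital carries two spin states, so 7 × 2 = 14 states.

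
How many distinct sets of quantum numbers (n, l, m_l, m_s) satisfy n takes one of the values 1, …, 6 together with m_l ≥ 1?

Count contributing orbitals for each principal shell:
n=2 → 1; n=3 → 3; n=4 → 6; n=5 → 10; n=6 → 15.
Orbitals: 1 + 3 + 6 + 10 + 15 = 35. Including both spin states (m_s = ±1/2) gives 2 × 35 = 70 states.

70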